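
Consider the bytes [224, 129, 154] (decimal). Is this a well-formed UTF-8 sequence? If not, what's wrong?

Leading byte 0xE0 = 11100000 → 3-byte form.
Continuation bytes all match 10xxxxxx. Payload decodes to 0x5A.
But 0x5A < 0x800, the minimum for a 3-byte sequence — this is an overlong encoding.

invalid (overlong encoding)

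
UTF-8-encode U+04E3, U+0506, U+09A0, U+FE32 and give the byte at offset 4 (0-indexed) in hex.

U+04E3 → 2-byte form D3 A3 at offsets 0–1.
U+0506 → 2-byte form D4 86 at offsets 2–3.
U+09A0 → 3-byte form E0 A6 A0 at offsets 4–6.
Offset 4 falls in char 3's range; it's byte 1 of E0 A6 A0 = 0xE0.

0xE0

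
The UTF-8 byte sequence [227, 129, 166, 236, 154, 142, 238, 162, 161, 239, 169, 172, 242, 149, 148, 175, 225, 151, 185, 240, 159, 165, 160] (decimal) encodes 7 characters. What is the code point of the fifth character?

U+9552F

Offset 0: leading byte 0xE3 = 11100011 → 3-byte char #1 = E3 81 A6.
Offset 3: leading byte 0xEC = 11101100 → 3-byte char #2 = EC 9A 8E.
Offset 6: leading byte 0xEE = 11101110 → 3-byte char #3 = EE A2 A1.
Offset 9: leading byte 0xEF = 11101111 → 3-byte char #4 = EF A9 AC.
Offset 12: leading byte 0xF2 = 11110010 → 4-byte char #5 = F2 95 94 AF.
Leading byte 0xF2 = 11110010 matches 11110xxx → 4-byte sequence.
Byte 1: 0xF2 = 11110010, payload 010 (3 bits).
Byte 2: 0x95 = 10010101 (10xxxxxx ✓), payload 010101.
Byte 3: 0x94 = 10010100 (10xxxxxx ✓), payload 010100.
Byte 4: 0xAF = 10101111 (10xxxxxx ✓), payload 101111.
Concatenate: 010010101010100101111 = 0x9552F (21 bits → U+9552F).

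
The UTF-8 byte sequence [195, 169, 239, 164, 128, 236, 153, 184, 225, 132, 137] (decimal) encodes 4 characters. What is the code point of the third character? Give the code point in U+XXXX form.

U+C678

Offset 0: leading byte 0xC3 = 11000011 → 2-byte char #1 = C3 A9.
Offset 2: leading byte 0xEF = 11101111 → 3-byte char #2 = EF A4 80.
Offset 5: leading byte 0xEC = 11101100 → 3-byte char #3 = EC 99 B8.
Leading byte 0xEC = 11101100 matches 1110xxxx → 3-byte sequence.
Byte 1: 0xEC = 11101100, payload 1100 (4 bits).
Byte 2: 0x99 = 10011001 (10xxxxxx ✓), payload 011001.
Byte 3: 0xB8 = 10111000 (10xxxxxx ✓), payload 111000.
Concatenate: 1100011001111000 = 0xC678 (16 bits → U+C678).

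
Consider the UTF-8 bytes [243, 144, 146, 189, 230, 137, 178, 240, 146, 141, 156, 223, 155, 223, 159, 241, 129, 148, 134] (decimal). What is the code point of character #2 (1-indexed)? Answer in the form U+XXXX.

Offset 0: leading byte 0xF3 = 11110011 → 4-byte char #1 = F3 90 92 BD.
Offset 4: leading byte 0xE6 = 11100110 → 3-byte char #2 = E6 89 B2.
Leading byte 0xE6 = 11100110 matches 1110xxxx → 3-byte sequence.
Byte 1: 0xE6 = 11100110, payload 0110 (4 bits).
Byte 2: 0x89 = 10001001 (10xxxxxx ✓), payload 001001.
Byte 3: 0xB2 = 10110010 (10xxxxxx ✓), payload 110010.
Concatenate: 0110001001110010 = 0x6272 (16 bits → U+6272).

U+6272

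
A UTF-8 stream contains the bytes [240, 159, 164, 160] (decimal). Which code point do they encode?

Leading byte 0xF0 = 11110000 matches 11110xxx → 4-byte sequence.
Byte 1: 0xF0 = 11110000, payload 000 (3 bits).
Byte 2: 0x9F = 10011111 (10xxxxxx ✓), payload 011111.
Byte 3: 0xA4 = 10100100 (10xxxxxx ✓), payload 100100.
Byte 4: 0xA0 = 10100000 (10xxxxxx ✓), payload 100000.
Concatenate: 000011111100100100000 = 0x1F920 (21 bits → U+1F920).

U+1F920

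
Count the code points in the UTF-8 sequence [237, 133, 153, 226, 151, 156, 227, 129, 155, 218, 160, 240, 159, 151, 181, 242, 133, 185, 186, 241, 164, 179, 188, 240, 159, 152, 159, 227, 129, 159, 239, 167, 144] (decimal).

10

Byte at offset 0: 0xED = 11101101 → 3-byte char (#1). Advance 3.
Byte at offset 3: 0xE2 = 11100010 → 3-byte char (#2). Advance 3.
Byte at offset 6: 0xE3 = 11100011 → 3-byte char (#3). Advance 3.
Byte at offset 9: 0xDA = 11011010 → 2-byte char (#4). Advance 2.
Byte at offset 11: 0xF0 = 11110000 → 4-byte char (#5). Advance 4.
Byte at offset 15: 0xF2 = 11110010 → 4-byte char (#6). Advance 4.
Byte at offset 19: 0xF1 = 11110001 → 4-byte char (#7). Advance 4.
Byte at offset 23: 0xF0 = 11110000 → 4-byte char (#8). Advance 4.
Byte at offset 27: 0xE3 = 11100011 → 3-byte char (#9). Advance 3.
Byte at offset 30: 0xEF = 11101111 → 3-byte char (#10). Advance 3.
Reached end at offset 33 after 10 code points.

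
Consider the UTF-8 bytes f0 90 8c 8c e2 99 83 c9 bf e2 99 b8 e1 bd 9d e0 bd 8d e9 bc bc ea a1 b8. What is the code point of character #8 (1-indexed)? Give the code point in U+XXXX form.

Offset 0: leading byte 0xF0 = 11110000 → 4-byte char #1 = F0 90 8C 8C.
Offset 4: leading byte 0xE2 = 11100010 → 3-byte char #2 = E2 99 83.
Offset 7: leading byte 0xC9 = 11001001 → 2-byte char #3 = C9 BF.
Offset 9: leading byte 0xE2 = 11100010 → 3-byte char #4 = E2 99 B8.
Offset 12: leading byte 0xE1 = 11100001 → 3-byte char #5 = E1 BD 9D.
Offset 15: leading byte 0xE0 = 11100000 → 3-byte char #6 = E0 BD 8D.
Offset 18: leading byte 0xE9 = 11101001 → 3-byte char #7 = E9 BC BC.
Offset 21: leading byte 0xEA = 11101010 → 3-byte char #8 = EA A1 B8.
Leading byte 0xEA = 11101010 matches 1110xxxx → 3-byte sequence.
Byte 1: 0xEA = 11101010, payload 1010 (4 bits).
Byte 2: 0xA1 = 10100001 (10xxxxxx ✓), payload 100001.
Byte 3: 0xB8 = 10111000 (10xxxxxx ✓), payload 111000.
Concatenate: 1010100001111000 = 0xA878 (16 bits → U+A878).

U+A878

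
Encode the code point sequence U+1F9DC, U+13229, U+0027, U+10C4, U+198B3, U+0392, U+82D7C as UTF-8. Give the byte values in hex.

F0 9F A7 9C F0 93 88 A9 27 E1 83 84 F0 99 A2 B3 CE 92 F2 82 B5 BC

U+1F9DC: 4-byte form → F0 9F A7 9C.
U+13229: 4-byte form → F0 93 88 A9.
U+0027: 1-byte form → 27.
U+10C4: 3-byte form → E1 83 84.
U+198B3: 4-byte form → F0 99 A2 B3.
U+0392: 2-byte form → CE 92.
U+82D7C: 4-byte form → F2 82 B5 BC.
Concatenated (22 bytes): F0 9F A7 9C F0 93 88 A9 27 E1 83 84 F0 99 A2 B3 CE 92 F2 82 B5 BC.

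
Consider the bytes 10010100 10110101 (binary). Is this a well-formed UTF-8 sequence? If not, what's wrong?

invalid (continuation byte with no leading byte)

Byte 0x94 = 10010100 has the form 10xxxxxx — a continuation byte — but there is no preceding leading byte.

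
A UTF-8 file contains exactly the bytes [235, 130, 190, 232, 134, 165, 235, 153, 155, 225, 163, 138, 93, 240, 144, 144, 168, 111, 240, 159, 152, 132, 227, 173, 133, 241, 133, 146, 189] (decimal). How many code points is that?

Byte at offset 0: 0xEB = 11101011 → 3-byte char (#1). Advance 3.
Byte at offset 3: 0xE8 = 11101000 → 3-byte char (#2). Advance 3.
Byte at offset 6: 0xEB = 11101011 → 3-byte char (#3). Advance 3.
Byte at offset 9: 0xE1 = 11100001 → 3-byte char (#4). Advance 3.
Byte at offset 12: 0x5D = 01011101 → 1-byte char (#5). Advance 1.
Byte at offset 13: 0xF0 = 11110000 → 4-byte char (#6). Advance 4.
Byte at offset 17: 0x6F = 01101111 → 1-byte char (#7). Advance 1.
Byte at offset 18: 0xF0 = 11110000 → 4-byte char (#8). Advance 4.
Byte at offset 22: 0xE3 = 11100011 → 3-byte char (#9). Advance 3.
Byte at offset 25: 0xF1 = 11110001 → 4-byte char (#10). Advance 4.
Reached end at offset 29 after 10 code points.

10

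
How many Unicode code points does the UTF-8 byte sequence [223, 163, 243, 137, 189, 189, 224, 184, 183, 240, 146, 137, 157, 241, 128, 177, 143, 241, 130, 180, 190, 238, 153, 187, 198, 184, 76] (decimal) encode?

9

Byte at offset 0: 0xDF = 11011111 → 2-byte char (#1). Advance 2.
Byte at offset 2: 0xF3 = 11110011 → 4-byte char (#2). Advance 4.
Byte at offset 6: 0xE0 = 11100000 → 3-byte char (#3). Advance 3.
Byte at offset 9: 0xF0 = 11110000 → 4-byte char (#4). Advance 4.
Byte at offset 13: 0xF1 = 11110001 → 4-byte char (#5). Advance 4.
Byte at offset 17: 0xF1 = 11110001 → 4-byte char (#6). Advance 4.
Byte at offset 21: 0xEE = 11101110 → 3-byte char (#7). Advance 3.
Byte at offset 24: 0xC6 = 11000110 → 2-byte char (#8). Advance 2.
Byte at offset 26: 0x4C = 01001100 → 1-byte char (#9). Advance 1.
Reached end at offset 27 after 9 code points.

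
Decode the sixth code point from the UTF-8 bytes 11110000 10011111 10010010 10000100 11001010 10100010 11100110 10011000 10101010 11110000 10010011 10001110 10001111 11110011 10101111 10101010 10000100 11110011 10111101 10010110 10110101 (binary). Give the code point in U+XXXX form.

U+FD5B5

Offset 0: leading byte 0xF0 = 11110000 → 4-byte char #1 = F0 9F 92 84.
Offset 4: leading byte 0xCA = 11001010 → 2-byte char #2 = CA A2.
Offset 6: leading byte 0xE6 = 11100110 → 3-byte char #3 = E6 98 AA.
Offset 9: leading byte 0xF0 = 11110000 → 4-byte char #4 = F0 93 8E 8F.
Offset 13: leading byte 0xF3 = 11110011 → 4-byte char #5 = F3 AF AA 84.
Offset 17: leading byte 0xF3 = 11110011 → 4-byte char #6 = F3 BD 96 B5.
Leading byte 0xF3 = 11110011 matches 11110xxx → 4-byte sequence.
Byte 1: 0xF3 = 11110011, payload 011 (3 bits).
Byte 2: 0xBD = 10111101 (10xxxxxx ✓), payload 111101.
Byte 3: 0x96 = 10010110 (10xxxxxx ✓), payload 010110.
Byte 4: 0xB5 = 10110101 (10xxxxxx ✓), payload 110101.
Concatenate: 011111101010110110101 = 0xFD5B5 (21 bits → U+FD5B5).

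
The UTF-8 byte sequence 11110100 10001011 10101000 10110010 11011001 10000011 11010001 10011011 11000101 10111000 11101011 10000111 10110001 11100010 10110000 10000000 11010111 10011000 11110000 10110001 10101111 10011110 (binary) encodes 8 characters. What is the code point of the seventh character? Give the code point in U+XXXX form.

U+05D8

Offset 0: leading byte 0xF4 = 11110100 → 4-byte char #1 = F4 8B A8 B2.
Offset 4: leading byte 0xD9 = 11011001 → 2-byte char #2 = D9 83.
Offset 6: leading byte 0xD1 = 11010001 → 2-byte char #3 = D1 9B.
Offset 8: leading byte 0xC5 = 11000101 → 2-byte char #4 = C5 B8.
Offset 10: leading byte 0xEB = 11101011 → 3-byte char #5 = EB 87 B1.
Offset 13: leading byte 0xE2 = 11100010 → 3-byte char #6 = E2 B0 80.
Offset 16: leading byte 0xD7 = 11010111 → 2-byte char #7 = D7 98.
Leading byte 0xD7 = 11010111 matches 110xxxxx → 2-byte sequence.
Byte 1: 0xD7 = 11010111, payload 10111 (5 bits).
Byte 2: 0x98 = 10011000 (10xxxxxx ✓), payload 011000.
Concatenate: 10111011000 = 0x5D8 (11 bits → U+05D8).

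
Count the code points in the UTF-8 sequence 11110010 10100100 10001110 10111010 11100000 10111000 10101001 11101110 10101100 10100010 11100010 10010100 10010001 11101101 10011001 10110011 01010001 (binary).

6

Byte at offset 0: 0xF2 = 11110010 → 4-byte char (#1). Advance 4.
Byte at offset 4: 0xE0 = 11100000 → 3-byte char (#2). Advance 3.
Byte at offset 7: 0xEE = 11101110 → 3-byte char (#3). Advance 3.
Byte at offset 10: 0xE2 = 11100010 → 3-byte char (#4). Advance 3.
Byte at offset 13: 0xED = 11101101 → 3-byte char (#5). Advance 3.
Byte at offset 16: 0x51 = 01010001 → 1-byte char (#6). Advance 1.
Reached end at offset 17 after 6 code points.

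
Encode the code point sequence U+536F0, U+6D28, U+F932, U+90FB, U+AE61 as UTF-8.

U+536F0: 4-byte form → F1 93 9B B0.
U+6D28: 3-byte form → E6 B4 A8.
U+F932: 3-byte form → EF A4 B2.
U+90FB: 3-byte form → E9 83 BB.
U+AE61: 3-byte form → EA B9 A1.
Concatenated (16 bytes): F1 93 9B B0 E6 B4 A8 EF A4 B2 E9 83 BB EA B9 A1.

F1 93 9B B0 E6 B4 A8 EF A4 B2 E9 83 BB EA B9 A1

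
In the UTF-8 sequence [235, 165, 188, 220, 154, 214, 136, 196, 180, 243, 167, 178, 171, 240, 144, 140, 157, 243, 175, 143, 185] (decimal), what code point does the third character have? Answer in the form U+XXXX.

Offset 0: leading byte 0xEB = 11101011 → 3-byte char #1 = EB A5 BC.
Offset 3: leading byte 0xDC = 11011100 → 2-byte char #2 = DC 9A.
Offset 5: leading byte 0xD6 = 11010110 → 2-byte char #3 = D6 88.
Leading byte 0xD6 = 11010110 matches 110xxxxx → 2-byte sequence.
Byte 1: 0xD6 = 11010110, payload 10110 (5 bits).
Byte 2: 0x88 = 10001000 (10xxxxxx ✓), payload 001000.
Concatenate: 10110001000 = 0x588 (11 bits → U+0588).

U+0588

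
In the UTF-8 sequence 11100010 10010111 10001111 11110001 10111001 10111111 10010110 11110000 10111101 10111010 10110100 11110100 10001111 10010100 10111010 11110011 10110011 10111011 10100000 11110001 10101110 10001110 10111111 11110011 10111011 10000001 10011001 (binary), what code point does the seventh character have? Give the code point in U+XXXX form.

U+FB059

Offset 0: leading byte 0xE2 = 11100010 → 3-byte char #1 = E2 97 8F.
Offset 3: leading byte 0xF1 = 11110001 → 4-byte char #2 = F1 B9 BF 96.
Offset 7: leading byte 0xF0 = 11110000 → 4-byte char #3 = F0 BD BA B4.
Offset 11: leading byte 0xF4 = 11110100 → 4-byte char #4 = F4 8F 94 BA.
Offset 15: leading byte 0xF3 = 11110011 → 4-byte char #5 = F3 B3 BB A0.
Offset 19: leading byte 0xF1 = 11110001 → 4-byte char #6 = F1 AE 8E BF.
Offset 23: leading byte 0xF3 = 11110011 → 4-byte char #7 = F3 BB 81 99.
Leading byte 0xF3 = 11110011 matches 11110xxx → 4-byte sequence.
Byte 1: 0xF3 = 11110011, payload 011 (3 bits).
Byte 2: 0xBB = 10111011 (10xxxxxx ✓), payload 111011.
Byte 3: 0x81 = 10000001 (10xxxxxx ✓), payload 000001.
Byte 4: 0x99 = 10011001 (10xxxxxx ✓), payload 011001.
Concatenate: 011111011000001011001 = 0xFB059 (21 bits → U+FB059).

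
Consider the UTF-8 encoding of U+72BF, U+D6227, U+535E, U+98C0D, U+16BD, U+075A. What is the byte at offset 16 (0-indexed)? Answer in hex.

U+72BF → 3-byte form E7 8A BF at offsets 0–2.
U+D6227 → 4-byte form F3 96 88 A7 at offsets 3–6.
U+535E → 3-byte form E5 8D 9E at offsets 7–9.
U+98C0D → 4-byte form F2 98 B0 8D at offsets 10–13.
U+16BD → 3-byte form E1 9A BD at offsets 14–16.
Offset 16 falls in char 5's range; it's byte 3 of E1 9A BD = 0xBD.

0xBD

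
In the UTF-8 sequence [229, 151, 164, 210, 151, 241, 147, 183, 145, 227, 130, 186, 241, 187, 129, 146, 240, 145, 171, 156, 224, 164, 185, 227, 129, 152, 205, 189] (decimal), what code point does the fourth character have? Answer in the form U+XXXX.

Offset 0: leading byte 0xE5 = 11100101 → 3-byte char #1 = E5 97 A4.
Offset 3: leading byte 0xD2 = 11010010 → 2-byte char #2 = D2 97.
Offset 5: leading byte 0xF1 = 11110001 → 4-byte char #3 = F1 93 B7 91.
Offset 9: leading byte 0xE3 = 11100011 → 3-byte char #4 = E3 82 BA.
Leading byte 0xE3 = 11100011 matches 1110xxxx → 3-byte sequence.
Byte 1: 0xE3 = 11100011, payload 0011 (4 bits).
Byte 2: 0x82 = 10000010 (10xxxxxx ✓), payload 000010.
Byte 3: 0xBA = 10111010 (10xxxxxx ✓), payload 111010.
Concatenate: 0011000010111010 = 0x30BA (16 bits → U+30BA).

U+30BA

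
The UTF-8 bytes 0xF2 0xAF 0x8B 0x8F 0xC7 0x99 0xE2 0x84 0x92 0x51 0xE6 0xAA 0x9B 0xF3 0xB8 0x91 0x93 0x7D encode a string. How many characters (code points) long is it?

Byte at offset 0: 0xF2 = 11110010 → 4-byte char (#1). Advance 4.
Byte at offset 4: 0xC7 = 11000111 → 2-byte char (#2). Advance 2.
Byte at offset 6: 0xE2 = 11100010 → 3-byte char (#3). Advance 3.
Byte at offset 9: 0x51 = 01010001 → 1-byte char (#4). Advance 1.
Byte at offset 10: 0xE6 = 11100110 → 3-byte char (#5). Advance 3.
Byte at offset 13: 0xF3 = 11110011 → 4-byte char (#6). Advance 4.
Byte at offset 17: 0x7D = 01111101 → 1-byte char (#7). Advance 1.
Reached end at offset 18 after 7 code points.

7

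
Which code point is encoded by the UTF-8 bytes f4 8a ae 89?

Leading byte 0xF4 = 11110100 matches 11110xxx → 4-byte sequence.
Byte 1: 0xF4 = 11110100, payload 100 (3 bits).
Byte 2: 0x8A = 10001010 (10xxxxxx ✓), payload 001010.
Byte 3: 0xAE = 10101110 (10xxxxxx ✓), payload 101110.
Byte 4: 0x89 = 10001001 (10xxxxxx ✓), payload 001001.
Concatenate: 100001010101110001001 = 0x10AB89 (21 bits → U+10AB89).

U+10AB89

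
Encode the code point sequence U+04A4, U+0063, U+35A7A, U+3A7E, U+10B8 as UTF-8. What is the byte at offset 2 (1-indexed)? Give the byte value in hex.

1-indexed offset 2 is 0-indexed offset 1.
U+04A4 → 2-byte form D2 A4 at offsets 0–1.
Offset 1 falls in char 1's range; it's byte 2 of D2 A4 = 0xA4.

0xA4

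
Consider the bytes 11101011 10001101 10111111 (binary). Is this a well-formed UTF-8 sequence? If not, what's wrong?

Leading byte 0xEB = 11101011 → 3-byte form.
Continuation bytes 0x8D=10001101, 0xBF=10111111 all match 10xxxxxx.
Decoded value 0xB37F is ≥ 0x800 (shortest form) and not a surrogate.

valid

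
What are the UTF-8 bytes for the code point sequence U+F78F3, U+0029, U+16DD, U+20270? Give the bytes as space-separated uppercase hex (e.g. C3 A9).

U+F78F3: 4-byte form → F3 B7 A3 B3.
U+0029: 1-byte form → 29.
U+16DD: 3-byte form → E1 9B 9D.
U+20270: 4-byte form → F0 A0 89 B0.
Concatenated (12 bytes): F3 B7 A3 B3 29 E1 9B 9D F0 A0 89 B0.

F3 B7 A3 B3 29 E1 9B 9D F0 A0 89 B0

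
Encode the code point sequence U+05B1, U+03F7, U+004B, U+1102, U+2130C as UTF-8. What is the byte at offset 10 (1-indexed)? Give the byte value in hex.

0xA1

1-indexed offset 10 is 0-indexed offset 9.
U+05B1 → 2-byte form D6 B1 at offsets 0–1.
U+03F7 → 2-byte form CF B7 at offsets 2–3.
U+004B → 1-byte form 4B at offsets 4–4.
U+1102 → 3-byte form E1 84 82 at offsets 5–7.
U+2130C → 4-byte form F0 A1 8C 8C at offsets 8–11.
Offset 9 falls in char 5's range; it's byte 2 of F0 A1 8C 8C = 0xA1.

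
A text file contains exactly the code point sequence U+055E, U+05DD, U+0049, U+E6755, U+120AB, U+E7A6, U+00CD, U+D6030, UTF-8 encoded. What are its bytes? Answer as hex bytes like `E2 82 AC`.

D5 9E D7 9D 49 F3 A6 9D 95 F0 92 82 AB EE 9E A6 C3 8D F3 96 80 B0

U+055E: 2-byte form → D5 9E.
U+05DD: 2-byte form → D7 9D.
U+0049: 1-byte form → 49.
U+E6755: 4-byte form → F3 A6 9D 95.
U+120AB: 4-byte form → F0 92 82 AB.
U+E7A6: 3-byte form → EE 9E A6.
U+00CD: 2-byte form → C3 8D.
U+D6030: 4-byte form → F3 96 80 B0.
Concatenated (22 bytes): D5 9E D7 9D 49 F3 A6 9D 95 F0 92 82 AB EE 9E A6 C3 8D F3 96 80 B0.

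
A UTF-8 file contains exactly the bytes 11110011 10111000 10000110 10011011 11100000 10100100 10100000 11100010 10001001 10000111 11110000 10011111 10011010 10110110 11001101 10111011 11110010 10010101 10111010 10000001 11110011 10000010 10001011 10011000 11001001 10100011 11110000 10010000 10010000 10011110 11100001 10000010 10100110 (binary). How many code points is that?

10

Byte at offset 0: 0xF3 = 11110011 → 4-byte char (#1). Advance 4.
Byte at offset 4: 0xE0 = 11100000 → 3-byte char (#2). Advance 3.
Byte at offset 7: 0xE2 = 11100010 → 3-byte char (#3). Advance 3.
Byte at offset 10: 0xF0 = 11110000 → 4-byte char (#4). Advance 4.
Byte at offset 14: 0xCD = 11001101 → 2-byte char (#5). Advance 2.
Byte at offset 16: 0xF2 = 11110010 → 4-byte char (#6). Advance 4.
Byte at offset 20: 0xF3 = 11110011 → 4-byte char (#7). Advance 4.
Byte at offset 24: 0xC9 = 11001001 → 2-byte char (#8). Advance 2.
Byte at offset 26: 0xF0 = 11110000 → 4-byte char (#9). Advance 4.
Byte at offset 30: 0xE1 = 11100001 → 3-byte char (#10). Advance 3.
Reached end at offset 33 after 10 code points.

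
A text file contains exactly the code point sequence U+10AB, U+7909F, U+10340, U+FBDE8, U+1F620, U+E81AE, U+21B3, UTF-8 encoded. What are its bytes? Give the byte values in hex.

E1 82 AB F1 B9 82 9F F0 90 8D 80 F3 BB B7 A8 F0 9F 98 A0 F3 A8 86 AE E2 86 B3

U+10AB: 3-byte form → E1 82 AB.
U+7909F: 4-byte form → F1 B9 82 9F.
U+10340: 4-byte form → F0 90 8D 80.
U+FBDE8: 4-byte form → F3 BB B7 A8.
U+1F620: 4-byte form → F0 9F 98 A0.
U+E81AE: 4-byte form → F3 A8 86 AE.
U+21B3: 3-byte form → E2 86 B3.
Concatenated (26 bytes): E1 82 AB F1 B9 82 9F F0 90 8D 80 F3 BB B7 A8 F0 9F 98 A0 F3 A8 86 AE E2 86 B3.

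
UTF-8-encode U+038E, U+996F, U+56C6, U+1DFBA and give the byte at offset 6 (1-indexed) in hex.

1-indexed offset 6 is 0-indexed offset 5.
U+038E → 2-byte form CE 8E at offsets 0–1.
U+996F → 3-byte form E9 A5 AF at offsets 2–4.
U+56C6 → 3-byte form E5 9B 86 at offsets 5–7.
Offset 5 falls in char 3's range; it's byte 1 of E5 9B 86 = 0xE5.

0xE5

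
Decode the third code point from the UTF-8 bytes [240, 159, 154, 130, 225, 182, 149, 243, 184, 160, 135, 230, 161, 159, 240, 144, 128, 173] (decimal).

U+F8807

Offset 0: leading byte 0xF0 = 11110000 → 4-byte char #1 = F0 9F 9A 82.
Offset 4: leading byte 0xE1 = 11100001 → 3-byte char #2 = E1 B6 95.
Offset 7: leading byte 0xF3 = 11110011 → 4-byte char #3 = F3 B8 A0 87.
Leading byte 0xF3 = 11110011 matches 11110xxx → 4-byte sequence.
Byte 1: 0xF3 = 11110011, payload 011 (3 bits).
Byte 2: 0xB8 = 10111000 (10xxxxxx ✓), payload 111000.
Byte 3: 0xA0 = 10100000 (10xxxxxx ✓), payload 100000.
Byte 4: 0x87 = 10000111 (10xxxxxx ✓), payload 000111.
Concatenate: 011111000100000000111 = 0xF8807 (21 bits → U+F8807).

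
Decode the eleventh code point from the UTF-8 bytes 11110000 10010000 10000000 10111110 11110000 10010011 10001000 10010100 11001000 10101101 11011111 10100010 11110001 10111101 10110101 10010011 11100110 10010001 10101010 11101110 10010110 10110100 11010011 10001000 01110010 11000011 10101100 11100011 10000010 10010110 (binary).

Offset 0: leading byte 0xF0 = 11110000 → 4-byte char #1 = F0 90 80 BE.
Offset 4: leading byte 0xF0 = 11110000 → 4-byte char #2 = F0 93 88 94.
Offset 8: leading byte 0xC8 = 11001000 → 2-byte char #3 = C8 AD.
Offset 10: leading byte 0xDF = 11011111 → 2-byte char #4 = DF A2.
Offset 12: leading byte 0xF1 = 11110001 → 4-byte char #5 = F1 BD B5 93.
Offset 16: leading byte 0xE6 = 11100110 → 3-byte char #6 = E6 91 AA.
Offset 19: leading byte 0xEE = 11101110 → 3-byte char #7 = EE 96 B4.
Offset 22: leading byte 0xD3 = 11010011 → 2-byte char #8 = D3 88.
Offset 24: leading byte 0x72 = 01110010 → 1-byte char #9 = 72.
Offset 25: leading byte 0xC3 = 11000011 → 2-byte char #10 = C3 AC.
Offset 27: leading byte 0xE3 = 11100011 → 3-byte char #11 = E3 82 96.
Leading byte 0xE3 = 11100011 matches 1110xxxx → 3-byte sequence.
Byte 1: 0xE3 = 11100011, payload 0011 (4 bits).
Byte 2: 0x82 = 10000010 (10xxxxxx ✓), payload 000010.
Byte 3: 0x96 = 10010110 (10xxxxxx ✓), payload 010110.
Concatenate: 0011000010010110 = 0x3096 (16 bits → U+3096).

U+3096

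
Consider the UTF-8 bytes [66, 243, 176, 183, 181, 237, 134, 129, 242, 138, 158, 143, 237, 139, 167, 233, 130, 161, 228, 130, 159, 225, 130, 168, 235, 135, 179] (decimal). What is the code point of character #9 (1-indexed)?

U+B1F3

Offset 0: leading byte 0x42 = 01000010 → 1-byte char #1 = 42.
Offset 1: leading byte 0xF3 = 11110011 → 4-byte char #2 = F3 B0 B7 B5.
Offset 5: leading byte 0xED = 11101101 → 3-byte char #3 = ED 86 81.
Offset 8: leading byte 0xF2 = 11110010 → 4-byte char #4 = F2 8A 9E 8F.
Offset 12: leading byte 0xED = 11101101 → 3-byte char #5 = ED 8B A7.
Offset 15: leading byte 0xE9 = 11101001 → 3-byte char #6 = E9 82 A1.
Offset 18: leading byte 0xE4 = 11100100 → 3-byte char #7 = E4 82 9F.
Offset 21: leading byte 0xE1 = 11100001 → 3-byte char #8 = E1 82 A8.
Offset 24: leading byte 0xEB = 11101011 → 3-byte char #9 = EB 87 B3.
Leading byte 0xEB = 11101011 matches 1110xxxx → 3-byte sequence.
Byte 1: 0xEB = 11101011, payload 1011 (4 bits).
Byte 2: 0x87 = 10000111 (10xxxxxx ✓), payload 000111.
Byte 3: 0xB3 = 10110011 (10xxxxxx ✓), payload 110011.
Concatenate: 1011000111110011 = 0xB1F3 (16 bits → U+B1F3).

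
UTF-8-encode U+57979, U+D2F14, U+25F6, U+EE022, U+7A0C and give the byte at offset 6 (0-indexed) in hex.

U+57979 → 4-byte form F1 97 A5 B9 at offsets 0–3.
U+D2F14 → 4-byte form F3 92 BC 94 at offsets 4–7.
Offset 6 falls in char 2's range; it's byte 3 of F3 92 BC 94 = 0xBC.

0xBC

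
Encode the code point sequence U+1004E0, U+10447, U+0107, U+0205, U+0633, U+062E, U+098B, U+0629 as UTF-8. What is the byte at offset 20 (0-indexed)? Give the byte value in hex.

U+1004E0 → 4-byte form F4 80 93 A0 at offsets 0–3.
U+10447 → 4-byte form F0 90 91 87 at offsets 4–7.
U+0107 → 2-byte form C4 87 at offsets 8–9.
U+0205 → 2-byte form C8 85 at offsets 10–11.
U+0633 → 2-byte form D8 B3 at offsets 12–13.
U+062E → 2-byte form D8 AE at offsets 14–15.
U+098B → 3-byte form E0 A6 8B at offsets 16–18.
U+0629 → 2-byte form D8 A9 at offsets 19–20.
Offset 20 falls in char 8's range; it's byte 2 of D8 A9 = 0xA9.

0xA9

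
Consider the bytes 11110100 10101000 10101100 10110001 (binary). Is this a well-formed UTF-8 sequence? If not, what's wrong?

invalid (encodes a value above U+10FFFF)

Leading byte 0xF4 = 11110100 → 4-byte form.
Payload = 0x128B31, which exceeds U+10FFFF, the maximum Unicode code point. (Leading bytes F5–FF, or F4 followed by ≥ 0x90, are invalid.)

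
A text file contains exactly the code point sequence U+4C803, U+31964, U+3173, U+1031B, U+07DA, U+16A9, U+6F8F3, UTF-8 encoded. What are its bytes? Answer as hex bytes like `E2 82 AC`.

F1 8C A0 83 F0 B1 A5 A4 E3 85 B3 F0 90 8C 9B DF 9A E1 9A A9 F1 AF A3 B3

U+4C803: 4-byte form → F1 8C A0 83.
U+31964: 4-byte form → F0 B1 A5 A4.
U+3173: 3-byte form → E3 85 B3.
U+1031B: 4-byte form → F0 90 8C 9B.
U+07DA: 2-byte form → DF 9A.
U+16A9: 3-byte form → E1 9A A9.
U+6F8F3: 4-byte form → F1 AF A3 B3.
Concatenated (24 bytes): F1 8C A0 83 F0 B1 A5 A4 E3 85 B3 F0 90 8C 9B DF 9A E1 9A A9 F1 AF A3 B3.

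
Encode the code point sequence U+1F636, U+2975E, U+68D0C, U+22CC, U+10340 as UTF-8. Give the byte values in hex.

U+1F636: 4-byte form → F0 9F 98 B6.
U+2975E: 4-byte form → F0 A9 9D 9E.
U+68D0C: 4-byte form → F1 A8 B4 8C.
U+22CC: 3-byte form → E2 8B 8C.
U+10340: 4-byte form → F0 90 8D 80.
Concatenated (19 bytes): F0 9F 98 B6 F0 A9 9D 9E F1 A8 B4 8C E2 8B 8C F0 90 8D 80.

F0 9F 98 B6 F0 A9 9D 9E F1 A8 B4 8C E2 8B 8C F0 90 8D 80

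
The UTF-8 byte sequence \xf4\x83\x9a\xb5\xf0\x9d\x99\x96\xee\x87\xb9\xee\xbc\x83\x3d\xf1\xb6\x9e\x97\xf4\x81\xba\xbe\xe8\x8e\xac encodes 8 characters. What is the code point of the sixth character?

U+76797

Offset 0: leading byte 0xF4 = 11110100 → 4-byte char #1 = F4 83 9A B5.
Offset 4: leading byte 0xF0 = 11110000 → 4-byte char #2 = F0 9D 99 96.
Offset 8: leading byte 0xEE = 11101110 → 3-byte char #3 = EE 87 B9.
Offset 11: leading byte 0xEE = 11101110 → 3-byte char #4 = EE BC 83.
Offset 14: leading byte 0x3D = 00111101 → 1-byte char #5 = 3D.
Offset 15: leading byte 0xF1 = 11110001 → 4-byte char #6 = F1 B6 9E 97.
Leading byte 0xF1 = 11110001 matches 11110xxx → 4-byte sequence.
Byte 1: 0xF1 = 11110001, payload 001 (3 bits).
Byte 2: 0xB6 = 10110110 (10xxxxxx ✓), payload 110110.
Byte 3: 0x9E = 10011110 (10xxxxxx ✓), payload 011110.
Byte 4: 0x97 = 10010111 (10xxxxxx ✓), payload 010111.
Concatenate: 001110110011110010111 = 0x76797 (21 bits → U+76797).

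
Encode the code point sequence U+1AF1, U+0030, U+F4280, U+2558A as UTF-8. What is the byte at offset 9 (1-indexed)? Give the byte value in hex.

1-indexed offset 9 is 0-indexed offset 8.
U+1AF1 → 3-byte form E1 AB B1 at offsets 0–2.
U+0030 → 1-byte form 30 at offsets 3–3.
U+F4280 → 4-byte form F3 B4 8A 80 at offsets 4–7.
U+2558A → 4-byte form F0 A5 96 8A at offsets 8–11.
Offset 8 falls in char 4's range; it's byte 1 of F0 A5 96 8A = 0xF0.

0xF0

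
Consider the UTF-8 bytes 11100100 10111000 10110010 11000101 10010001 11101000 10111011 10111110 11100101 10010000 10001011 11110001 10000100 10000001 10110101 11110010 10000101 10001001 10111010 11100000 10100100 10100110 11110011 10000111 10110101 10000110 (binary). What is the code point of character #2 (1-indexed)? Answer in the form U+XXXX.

U+0151

Offset 0: leading byte 0xE4 = 11100100 → 3-byte char #1 = E4 B8 B2.
Offset 3: leading byte 0xC5 = 11000101 → 2-byte char #2 = C5 91.
Leading byte 0xC5 = 11000101 matches 110xxxxx → 2-byte sequence.
Byte 1: 0xC5 = 11000101, payload 00101 (5 bits).
Byte 2: 0x91 = 10010001 (10xxxxxx ✓), payload 010001.
Concatenate: 00101010001 = 0x151 (11 bits → U+0151).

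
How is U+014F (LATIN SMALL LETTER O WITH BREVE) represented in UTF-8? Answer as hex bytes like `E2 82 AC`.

U+014F = 0x14F = 335 decimal. In range U+0080–U+07FF → 2-byte form: 110xxxxx 10xxxxxx.
Binary (11 bits): 00101001111.
Split 5+6: 00101 | 001111.
Byte 1: 11000101 = 0xC5.
Byte 2: 10001111 = 0x8F.

C5 8F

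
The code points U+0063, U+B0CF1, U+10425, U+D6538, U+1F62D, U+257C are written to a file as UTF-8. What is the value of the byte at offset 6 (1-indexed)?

1-indexed offset 6 is 0-indexed offset 5.
U+0063 → 1-byte form 63 at offsets 0–0.
U+B0CF1 → 4-byte form F2 B0 B3 B1 at offsets 1–4.
U+10425 → 4-byte form F0 90 90 A5 at offsets 5–8.
Offset 5 falls in char 3's range; it's byte 1 of F0 90 90 A5 = 0xF0.

0xF0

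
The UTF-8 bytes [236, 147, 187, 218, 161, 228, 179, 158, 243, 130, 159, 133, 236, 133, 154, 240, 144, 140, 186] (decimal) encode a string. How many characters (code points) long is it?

6

Byte at offset 0: 0xEC = 11101100 → 3-byte char (#1). Advance 3.
Byte at offset 3: 0xDA = 11011010 → 2-byte char (#2). Advance 2.
Byte at offset 5: 0xE4 = 11100100 → 3-byte char (#3). Advance 3.
Byte at offset 8: 0xF3 = 11110011 → 4-byte char (#4). Advance 4.
Byte at offset 12: 0xEC = 11101100 → 3-byte char (#5). Advance 3.
Byte at offset 15: 0xF0 = 11110000 → 4-byte char (#6). Advance 4.
Reached end at offset 19 after 6 code points.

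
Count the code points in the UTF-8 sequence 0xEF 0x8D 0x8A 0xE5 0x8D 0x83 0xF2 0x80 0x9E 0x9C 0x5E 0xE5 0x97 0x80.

Byte at offset 0: 0xEF = 11101111 → 3-byte char (#1). Advance 3.
Byte at offset 3: 0xE5 = 11100101 → 3-byte char (#2). Advance 3.
Byte at offset 6: 0xF2 = 11110010 → 4-byte char (#3). Advance 4.
Byte at offset 10: 0x5E = 01011110 → 1-byte char (#4). Advance 1.
Byte at offset 11: 0xE5 = 11100101 → 3-byte char (#5). Advance 3.
Reached end at offset 14 after 5 code points.

5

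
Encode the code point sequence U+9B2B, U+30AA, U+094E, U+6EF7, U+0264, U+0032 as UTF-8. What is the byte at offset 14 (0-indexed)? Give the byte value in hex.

0x32

U+9B2B → 3-byte form E9 AC AB at offsets 0–2.
U+30AA → 3-byte form E3 82 AA at offsets 3–5.
U+094E → 3-byte form E0 A5 8E at offsets 6–8.
U+6EF7 → 3-byte form E6 BB B7 at offsets 9–11.
U+0264 → 2-byte form C9 A4 at offsets 12–13.
U+0032 → 1-byte form 32 at offsets 14–14.
Offset 14 falls in char 6's range; it's byte 1 of 32 = 0x32.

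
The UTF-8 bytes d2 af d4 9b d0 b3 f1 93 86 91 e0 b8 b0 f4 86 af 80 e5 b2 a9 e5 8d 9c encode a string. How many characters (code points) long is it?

8

Byte at offset 0: 0xD2 = 11010010 → 2-byte char (#1). Advance 2.
Byte at offset 2: 0xD4 = 11010100 → 2-byte char (#2). Advance 2.
Byte at offset 4: 0xD0 = 11010000 → 2-byte char (#3). Advance 2.
Byte at offset 6: 0xF1 = 11110001 → 4-byte char (#4). Advance 4.
Byte at offset 10: 0xE0 = 11100000 → 3-byte char (#5). Advance 3.
Byte at offset 13: 0xF4 = 11110100 → 4-byte char (#6). Advance 4.
Byte at offset 17: 0xE5 = 11100101 → 3-byte char (#7). Advance 3.
Byte at offset 20: 0xE5 = 11100101 → 3-byte char (#8). Advance 3.
Reached end at offset 23 after 8 code points.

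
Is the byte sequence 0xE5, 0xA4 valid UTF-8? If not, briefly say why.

Leading byte 0xE5 = 11100101 → 3-byte form, but only 2 bytes are present.

invalid (sequence truncated)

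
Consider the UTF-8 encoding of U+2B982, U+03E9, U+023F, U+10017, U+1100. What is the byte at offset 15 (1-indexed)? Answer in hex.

1-indexed offset 15 is 0-indexed offset 14.
U+2B982 → 4-byte form F0 AB A6 82 at offsets 0–3.
U+03E9 → 2-byte form CF A9 at offsets 4–5.
U+023F → 2-byte form C8 BF at offsets 6–7.
U+10017 → 4-byte form F0 90 80 97 at offsets 8–11.
U+1100 → 3-byte form E1 84 80 at offsets 12–14.
Offset 14 falls in char 5's range; it's byte 3 of E1 84 80 = 0x80.

0x80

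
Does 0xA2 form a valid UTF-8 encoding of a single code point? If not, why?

invalid (continuation byte with no leading byte)

Byte 0xA2 = 10100010 has the form 10xxxxxx — a continuation byte — but there is no preceding leading byte.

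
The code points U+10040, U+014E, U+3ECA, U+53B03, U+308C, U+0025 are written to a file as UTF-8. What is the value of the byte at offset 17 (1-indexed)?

1-indexed offset 17 is 0-indexed offset 16.
U+10040 → 4-byte form F0 90 81 80 at offsets 0–3.
U+014E → 2-byte form C5 8E at offsets 4–5.
U+3ECA → 3-byte form E3 BB 8A at offsets 6–8.
U+53B03 → 4-byte form F1 93 AC 83 at offsets 9–12.
U+308C → 3-byte form E3 82 8C at offsets 13–15.
U+0025 → 1-byte form 25 at offsets 16–16.
Offset 16 falls in char 6's range; it's byte 1 of 25 = 0x25.

0x25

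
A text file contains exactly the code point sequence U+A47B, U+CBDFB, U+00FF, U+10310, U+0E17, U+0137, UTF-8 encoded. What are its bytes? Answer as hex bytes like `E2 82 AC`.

U+A47B: 3-byte form → EA 91 BB.
U+CBDFB: 4-byte form → F3 8B B7 BB.
U+00FF: 2-byte form → C3 BF.
U+10310: 4-byte form → F0 90 8C 90.
U+0E17: 3-byte form → E0 B8 97.
U+0137: 2-byte form → C4 B7.
Concatenated (18 bytes): EA 91 BB F3 8B B7 BB C3 BF F0 90 8C 90 E0 B8 97 C4 B7.

EA 91 BB F3 8B B7 BB C3 BF F0 90 8C 90 E0 B8 97 C4 B7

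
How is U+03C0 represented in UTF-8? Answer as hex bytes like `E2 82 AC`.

CF 80

U+03C0 = 0x3C0 = 960 decimal. In range U+0080–U+07FF → 2-byte form: 110xxxxx 10xxxxxx.
Binary (11 bits): 01111000000.
Split 5+6: 01111 | 000000.
Byte 1: 11001111 = 0xCF.
Byte 2: 10000000 = 0x80.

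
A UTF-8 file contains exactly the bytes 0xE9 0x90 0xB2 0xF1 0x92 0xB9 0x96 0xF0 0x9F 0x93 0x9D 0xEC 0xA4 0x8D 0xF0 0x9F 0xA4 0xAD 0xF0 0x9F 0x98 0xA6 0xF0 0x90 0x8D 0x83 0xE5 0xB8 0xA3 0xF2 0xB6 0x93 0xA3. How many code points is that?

Byte at offset 0: 0xE9 = 11101001 → 3-byte char (#1). Advance 3.
Byte at offset 3: 0xF1 = 11110001 → 4-byte char (#2). Advance 4.
Byte at offset 7: 0xF0 = 11110000 → 4-byte char (#3). Advance 4.
Byte at offset 11: 0xEC = 11101100 → 3-byte char (#4). Advance 3.
Byte at offset 14: 0xF0 = 11110000 → 4-byte char (#5). Advance 4.
Byte at offset 18: 0xF0 = 11110000 → 4-byte char (#6). Advance 4.
Byte at offset 22: 0xF0 = 11110000 → 4-byte char (#7). Advance 4.
Byte at offset 26: 0xE5 = 11100101 → 3-byte char (#8). Advance 3.
Byte at offset 29: 0xF2 = 11110010 → 4-byte char (#9). Advance 4.
Reached end at offset 33 after 9 code points.

9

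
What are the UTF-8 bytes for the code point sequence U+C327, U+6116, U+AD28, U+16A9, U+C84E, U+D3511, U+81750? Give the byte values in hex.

U+C327: 3-byte form → EC 8C A7.
U+6116: 3-byte form → E6 84 96.
U+AD28: 3-byte form → EA B4 A8.
U+16A9: 3-byte form → E1 9A A9.
U+C84E: 3-byte form → EC A1 8E.
U+D3511: 4-byte form → F3 93 94 91.
U+81750: 4-byte form → F2 81 9D 90.
Concatenated (23 bytes): EC 8C A7 E6 84 96 EA B4 A8 E1 9A A9 EC A1 8E F3 93 94 91 F2 81 9D 90.

EC 8C A7 E6 84 96 EA B4 A8 E1 9A A9 EC A1 8E F3 93 94 91 F2 81 9D 90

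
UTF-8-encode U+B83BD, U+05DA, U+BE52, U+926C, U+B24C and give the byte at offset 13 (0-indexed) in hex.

0x89

U+B83BD → 4-byte form F2 B8 8E BD at offsets 0–3.
U+05DA → 2-byte form D7 9A at offsets 4–5.
U+BE52 → 3-byte form EB B9 92 at offsets 6–8.
U+926C → 3-byte form E9 89 AC at offsets 9–11.
U+B24C → 3-byte form EB 89 8C at offsets 12–14.
Offset 13 falls in char 5's range; it's byte 2 of EB 89 8C = 0x89.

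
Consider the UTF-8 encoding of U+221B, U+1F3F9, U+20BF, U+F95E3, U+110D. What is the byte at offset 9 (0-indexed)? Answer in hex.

U+221B → 3-byte form E2 88 9B at offsets 0–2.
U+1F3F9 → 4-byte form F0 9F 8F B9 at offsets 3–6.
U+20BF → 3-byte form E2 82 BF at offsets 7–9.
Offset 9 falls in char 3's range; it's byte 3 of E2 82 BF = 0xBF.

0xBF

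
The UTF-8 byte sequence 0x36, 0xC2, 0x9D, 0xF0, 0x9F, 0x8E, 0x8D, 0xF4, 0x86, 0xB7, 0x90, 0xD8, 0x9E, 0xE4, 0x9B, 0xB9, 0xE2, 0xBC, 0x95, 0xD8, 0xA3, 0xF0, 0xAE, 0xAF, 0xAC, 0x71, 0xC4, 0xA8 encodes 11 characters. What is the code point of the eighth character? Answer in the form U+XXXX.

Offset 0: leading byte 0x36 = 00110110 → 1-byte char #1 = 36.
Offset 1: leading byte 0xC2 = 11000010 → 2-byte char #2 = C2 9D.
Offset 3: leading byte 0xF0 = 11110000 → 4-byte char #3 = F0 9F 8E 8D.
Offset 7: leading byte 0xF4 = 11110100 → 4-byte char #4 = F4 86 B7 90.
Offset 11: leading byte 0xD8 = 11011000 → 2-byte char #5 = D8 9E.
Offset 13: leading byte 0xE4 = 11100100 → 3-byte char #6 = E4 9B B9.
Offset 16: leading byte 0xE2 = 11100010 → 3-byte char #7 = E2 BC 95.
Offset 19: leading byte 0xD8 = 11011000 → 2-byte char #8 = D8 A3.
Leading byte 0xD8 = 11011000 matches 110xxxxx → 2-byte sequence.
Byte 1: 0xD8 = 11011000, payload 11000 (5 bits).
Byte 2: 0xA3 = 10100011 (10xxxxxx ✓), payload 100011.
Concatenate: 11000100011 = 0x623 (11 bits → U+0623).

U+0623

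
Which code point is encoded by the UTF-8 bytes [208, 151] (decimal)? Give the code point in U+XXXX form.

U+0417

Leading byte 0xD0 = 11010000 matches 110xxxxx → 2-byte sequence.
Byte 1: 0xD0 = 11010000, payload 10000 (5 bits).
Byte 2: 0x97 = 10010111 (10xxxxxx ✓), payload 010111.
Concatenate: 10000010111 = 0x417 (11 bits → U+0417).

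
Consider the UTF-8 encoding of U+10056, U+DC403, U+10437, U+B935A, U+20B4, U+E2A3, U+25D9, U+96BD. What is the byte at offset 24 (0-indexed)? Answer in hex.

0x99

U+10056 → 4-byte form F0 90 81 96 at offsets 0–3.
U+DC403 → 4-byte form F3 9C 90 83 at offsets 4–7.
U+10437 → 4-byte form F0 90 90 B7 at offsets 8–11.
U+B935A → 4-byte form F2 B9 8D 9A at offsets 12–15.
U+20B4 → 3-byte form E2 82 B4 at offsets 16–18.
U+E2A3 → 3-byte form EE 8A A3 at offsets 19–21.
U+25D9 → 3-byte form E2 97 99 at offsets 22–24.
Offset 24 falls in char 7's range; it's byte 3 of E2 97 99 = 0x99.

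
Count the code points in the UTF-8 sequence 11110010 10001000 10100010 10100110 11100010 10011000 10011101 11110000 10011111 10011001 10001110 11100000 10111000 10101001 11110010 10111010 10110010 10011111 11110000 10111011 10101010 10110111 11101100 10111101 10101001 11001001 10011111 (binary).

8

Byte at offset 0: 0xF2 = 11110010 → 4-byte char (#1). Advance 4.
Byte at offset 4: 0xE2 = 11100010 → 3-byte char (#2). Advance 3.
Byte at offset 7: 0xF0 = 11110000 → 4-byte char (#3). Advance 4.
Byte at offset 11: 0xE0 = 11100000 → 3-byte char (#4). Advance 3.
Byte at offset 14: 0xF2 = 11110010 → 4-byte char (#5). Advance 4.
Byte at offset 18: 0xF0 = 11110000 → 4-byte char (#6). Advance 4.
Byte at offset 22: 0xEC = 11101100 → 3-byte char (#7). Advance 3.
Byte at offset 25: 0xC9 = 11001001 → 2-byte char (#8). Advance 2.
Reached end at offset 27 after 8 code points.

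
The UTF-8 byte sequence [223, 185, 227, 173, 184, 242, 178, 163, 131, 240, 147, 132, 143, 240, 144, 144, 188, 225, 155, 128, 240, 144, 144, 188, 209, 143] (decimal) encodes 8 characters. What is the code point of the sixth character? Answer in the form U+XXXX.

Offset 0: leading byte 0xDF = 11011111 → 2-byte char #1 = DF B9.
Offset 2: leading byte 0xE3 = 11100011 → 3-byte char #2 = E3 AD B8.
Offset 5: leading byte 0xF2 = 11110010 → 4-byte char #3 = F2 B2 A3 83.
Offset 9: leading byte 0xF0 = 11110000 → 4-byte char #4 = F0 93 84 8F.
Offset 13: leading byte 0xF0 = 11110000 → 4-byte char #5 = F0 90 90 BC.
Offset 17: leading byte 0xE1 = 11100001 → 3-byte char #6 = E1 9B 80.
Leading byte 0xE1 = 11100001 matches 1110xxxx → 3-byte sequence.
Byte 1: 0xE1 = 11100001, payload 0001 (4 bits).
Byte 2: 0x9B = 10011011 (10xxxxxx ✓), payload 011011.
Byte 3: 0x80 = 10000000 (10xxxxxx ✓), payload 000000.
Concatenate: 0001011011000000 = 0x16C0 (16 bits → U+16C0).

U+16C0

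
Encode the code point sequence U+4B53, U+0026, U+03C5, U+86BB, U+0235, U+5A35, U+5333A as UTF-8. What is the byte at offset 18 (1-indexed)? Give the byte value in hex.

1-indexed offset 18 is 0-indexed offset 17.
U+4B53 → 3-byte form E4 AD 93 at offsets 0–2.
U+0026 → 1-byte form 26 at offsets 3–3.
U+03C5 → 2-byte form CF 85 at offsets 4–5.
U+86BB → 3-byte form E8 9A BB at offsets 6–8.
U+0235 → 2-byte form C8 B5 at offsets 9–10.
U+5A35 → 3-byte form E5 A8 B5 at offsets 11–13.
U+5333A → 4-byte form F1 93 8C BA at offsets 14–17.
Offset 17 falls in char 7's range; it's byte 4 of F1 93 8C BA = 0xBA.

0xBA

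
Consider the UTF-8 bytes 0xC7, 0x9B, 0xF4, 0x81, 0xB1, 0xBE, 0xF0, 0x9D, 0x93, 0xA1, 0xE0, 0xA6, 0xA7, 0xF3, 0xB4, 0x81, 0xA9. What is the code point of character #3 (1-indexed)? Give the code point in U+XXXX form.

U+1D4E1

Offset 0: leading byte 0xC7 = 11000111 → 2-byte char #1 = C7 9B.
Offset 2: leading byte 0xF4 = 11110100 → 4-byte char #2 = F4 81 B1 BE.
Offset 6: leading byte 0xF0 = 11110000 → 4-byte char #3 = F0 9D 93 A1.
Leading byte 0xF0 = 11110000 matches 11110xxx → 4-byte sequence.
Byte 1: 0xF0 = 11110000, payload 000 (3 bits).
Byte 2: 0x9D = 10011101 (10xxxxxx ✓), payload 011101.
Byte 3: 0x93 = 10010011 (10xxxxxx ✓), payload 010011.
Byte 4: 0xA1 = 10100001 (10xxxxxx ✓), payload 100001.
Concatenate: 000011101010011100001 = 0x1D4E1 (21 bits → U+1D4E1).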